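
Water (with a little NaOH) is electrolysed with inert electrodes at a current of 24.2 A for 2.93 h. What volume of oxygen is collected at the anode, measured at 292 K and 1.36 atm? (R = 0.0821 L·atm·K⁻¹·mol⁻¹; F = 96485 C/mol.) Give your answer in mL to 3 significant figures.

11700 mL

Charge passed = 24.2 × 10548 = 2.553×10^5 C
n(e⁻) = Q/F = 2.553×10^5/96485 = 2.646 mol
2H₂O → O₂ + 4H⁺ + 4e⁻, so n(O₂) = 2.646 / 4 = 0.6615 mol
V = nRT/P = 0.6615 × 0.0821 × 292 / 1.36 = 11.66 L
= 11700 mL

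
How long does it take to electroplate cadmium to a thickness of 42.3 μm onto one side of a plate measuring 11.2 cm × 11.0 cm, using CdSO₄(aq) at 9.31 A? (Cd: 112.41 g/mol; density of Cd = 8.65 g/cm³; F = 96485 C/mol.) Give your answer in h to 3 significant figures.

0.231 h

Plated area = 11.2 × 11.0 = 123.2 cm²
Volume = 123.2 × 42.3×10⁻⁴ cm = 0.5211 cm³
m(Cd) = 0.5211 × 8.65 = 4.508 g
n(Cd) = 4.508 / 112.41 = 0.04010 mol; n(e⁻) = 2 × 0.04010 = 0.08020 mol
Q = 0.08020 × 96485 = 7738 C
t = 7738 / 9.31 = 831.1 s = 0.231 h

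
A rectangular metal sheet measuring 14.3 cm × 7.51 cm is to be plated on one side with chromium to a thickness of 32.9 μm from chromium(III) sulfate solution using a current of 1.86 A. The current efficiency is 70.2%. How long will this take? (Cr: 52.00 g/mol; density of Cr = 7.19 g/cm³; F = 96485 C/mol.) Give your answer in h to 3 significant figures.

3.01 h

Plated area = 14.3 × 7.51 = 107.4 cm²
Volume = 107.4 × 32.9×10⁻⁴ cm = 0.3533 cm³
m(Cr) = 0.3533 × 7.19 = 2.540 g
n(Cr) = 2.540 / 52.00 = 0.04885 mol; n(e⁻) = 3 × 0.04885 = 0.1466 mol
Q = 0.1466 × 96485 / 0.702 = 20150 C
t = 20150 / 1.86 = 10830 s = 3.01 h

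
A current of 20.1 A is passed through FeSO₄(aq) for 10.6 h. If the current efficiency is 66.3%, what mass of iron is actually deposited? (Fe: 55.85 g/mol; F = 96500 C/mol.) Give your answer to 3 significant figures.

147 g

Q = 20.1 × 38160 = 7.670×10^5 C
n(e⁻) = 7.670×10^5 / 96500 = 7.948 mol
Fe²⁺ + 2e⁻ → Fe, so theoretical m(Fe) = 3.974 × 55.85 = 221.9 g
Actual mass = 66.3% × 221.9 = 147 g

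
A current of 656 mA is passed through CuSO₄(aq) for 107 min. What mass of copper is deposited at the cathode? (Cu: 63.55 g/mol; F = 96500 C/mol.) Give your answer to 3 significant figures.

Charge passed = 0.656 × 6420 = 4212 C
Moles of electrons = 4212 / 96500 = 0.04365 mol
Cu²⁺ + 2e⁻ → Cu, so n(Cu) = 0.04365 / 2 = 0.02183 mol
m = 0.02183 × 63.55 = 1.39 g

1.39 g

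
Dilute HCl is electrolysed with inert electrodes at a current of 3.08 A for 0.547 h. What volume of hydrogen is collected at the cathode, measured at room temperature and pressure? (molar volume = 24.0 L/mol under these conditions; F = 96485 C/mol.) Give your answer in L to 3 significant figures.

0.754 L

Charge passed = 3.08 × 1969.2 = 6065 C
n(e⁻) = 6065 / 96485 = 0.06286 mol
2H⁺ + 2e⁻ → H₂, so n(H₂) = 0.06286 / 2 = 0.03143 mol
V = 0.03143 × 24.0 = 0.7543 L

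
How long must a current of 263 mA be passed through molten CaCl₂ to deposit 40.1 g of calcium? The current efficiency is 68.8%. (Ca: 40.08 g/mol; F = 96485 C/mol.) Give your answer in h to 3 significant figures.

296 h

n(Ca) = 40.1 / 40.08 = 1.000 mol
Ca²⁺ + 2e⁻ → Ca, so n(e⁻) = 2 × 1.000 = 2.000 mol
Q = 2.000 × 96485 / 0.688 = 2.805×10^5 C
t = Q / I = 2.805×10^5 / 0.263 = 1.067×10^6 s = 296 h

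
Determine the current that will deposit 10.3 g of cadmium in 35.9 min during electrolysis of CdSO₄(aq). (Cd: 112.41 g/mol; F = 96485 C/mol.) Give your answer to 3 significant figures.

n(Cd) = 10.3 / 112.41 = 0.09163 mol
Cd²⁺ + 2e⁻ → Cd, so n(e⁻) = 2 × 0.09163 = 0.1833 mol
Q = 0.1833 × 96485 = 17690 C
I = Q / t = 17690 / 2154 s = 8.21 A

8.21 A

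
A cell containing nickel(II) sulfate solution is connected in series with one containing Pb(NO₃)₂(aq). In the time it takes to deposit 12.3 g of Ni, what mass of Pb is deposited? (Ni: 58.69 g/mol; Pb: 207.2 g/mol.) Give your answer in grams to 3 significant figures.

43.4 g

n(Ni) = 12.3 / 58.69 = 0.2096 mol
Ni²⁺ + 2e⁻ → Ni, so n(e⁻) = 2 × 0.2096 = 0.4192 mol
In series, the same 0.4192 mol of electrons flows through the second cell.
Pb²⁺ + 2e⁻ → Pb, so n(Pb) = 0.4192 / 2 = 0.2096 mol
m(Pb) = 0.2096 × 207.2 = 43.4 g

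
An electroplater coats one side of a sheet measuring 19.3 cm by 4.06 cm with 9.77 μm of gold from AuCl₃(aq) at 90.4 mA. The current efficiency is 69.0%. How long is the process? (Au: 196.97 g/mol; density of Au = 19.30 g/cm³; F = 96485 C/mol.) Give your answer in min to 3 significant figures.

580 min

Plated area = 19.3 × 4.06 = 78.36 cm²
Volume = 78.36 × 9.77×10⁻⁴ cm = 0.07656 cm³
m(Au) = 0.07656 × 19.30 = 1.478 g
n(Au) = 1.478 / 196.97 = 0.007504 mol; n(e⁻) = 3 × 0.007504 = 0.02251 mol
Q = 0.02251 × 96485 / 0.690 = 3148 C
t = 3148 / 0.0904 = 34820 s = 580 min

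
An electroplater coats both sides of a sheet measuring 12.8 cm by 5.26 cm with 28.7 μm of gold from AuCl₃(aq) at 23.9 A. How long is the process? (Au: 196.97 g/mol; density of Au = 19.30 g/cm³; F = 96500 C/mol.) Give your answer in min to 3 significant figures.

7.64 min

Plated area = 2 × 12.8 × 5.26 = 134.7 cm²
Volume = 134.7 × 28.7×10⁻⁴ cm = 0.3866 cm³
m(Au) = 0.3866 × 19.30 = 7.461 g
n(Au) = 7.461 / 196.97 = 0.03788 mol; n(e⁻) = 3 × 0.03788 = 0.1136 mol
Q = 0.1136 × 96500 = 10960 C
t = 10960 / 23.9 = 458.6 s = 7.64 min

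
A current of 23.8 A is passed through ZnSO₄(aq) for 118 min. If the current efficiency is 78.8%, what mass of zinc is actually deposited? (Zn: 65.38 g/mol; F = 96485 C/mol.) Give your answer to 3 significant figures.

Q = 23.8 × 7080 = 1.685×10^5 C
n(e⁻) = 1.685×10^5 / 96485 = 1.746 mol
Zn²⁺ + 2e⁻ → Zn, so theoretical m(Zn) = 0.8730 × 65.38 = 57.08 g
Actual mass = 78.8% × 57.08 = 45.0 g

45.0 g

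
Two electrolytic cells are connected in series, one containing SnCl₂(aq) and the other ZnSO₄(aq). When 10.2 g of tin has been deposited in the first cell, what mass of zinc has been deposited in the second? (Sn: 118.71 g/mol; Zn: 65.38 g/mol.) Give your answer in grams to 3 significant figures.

n(Sn) = 10.2 / 118.71 = 0.08592 mol
Sn²⁺ + 2e⁻ → Sn, so n(e⁻) = 2 × 0.08592 = 0.1718 mol
In series, the same 0.1718 mol of electrons flows through the second cell.
Zn²⁺ + 2e⁻ → Zn, so n(Zn) = 0.1718 / 2 = 0.08590 mol
m(Zn) = 0.08590 × 65.38 = 5.62 g

5.62 g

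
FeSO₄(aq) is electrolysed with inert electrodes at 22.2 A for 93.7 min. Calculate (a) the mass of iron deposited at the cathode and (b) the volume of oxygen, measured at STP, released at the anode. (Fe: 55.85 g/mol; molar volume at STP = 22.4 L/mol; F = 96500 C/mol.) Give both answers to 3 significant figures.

Q = 22.2 × 5622 = 1.248×10^5 C; n(e⁻) = 1.248×10^5 / 96500 = 1.293 mol
Cathode: Fe²⁺ + 2e⁻ → Fe → n(Fe) = 1.293/2 = 0.6465 mol → 36.1 g
Anode: 2H₂O → O₂ + 4H⁺ + 4e⁻ → n(O₂) = 1.293/4 = 0.3233 mol → 7.24 L

36.1 g Fe; 7.24 L O₂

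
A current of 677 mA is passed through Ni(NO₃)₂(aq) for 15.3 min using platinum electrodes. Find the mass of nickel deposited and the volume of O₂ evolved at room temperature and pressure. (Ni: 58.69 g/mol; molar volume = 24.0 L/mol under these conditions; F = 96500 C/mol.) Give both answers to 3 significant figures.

Q = 0.677 × 918 = 621.5 C; n(e⁻) = 621.5 / 96500 = 0.006440 mol
Cathode: Ni²⁺ + 2e⁻ → Ni → n(Ni) = 0.006440/2 = 0.003220 mol → 0.189 g
Anode: 2H₂O → O₂ + 4H⁺ + 4e⁻ → n(O₂) = 0.006440/4 = 0.001610 mol → 0.0386 L

0.189 g Ni; 0.0386 L O₂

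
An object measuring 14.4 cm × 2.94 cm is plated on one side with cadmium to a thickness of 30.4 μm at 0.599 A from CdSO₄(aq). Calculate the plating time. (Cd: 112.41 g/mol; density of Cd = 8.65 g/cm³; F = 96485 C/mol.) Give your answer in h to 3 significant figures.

0.886 h

Plated area = 14.4 × 2.94 = 42.34 cm²
Volume = 42.34 × 30.4×10⁻⁴ cm = 0.1287 cm³
m(Cd) = 0.1287 × 8.65 = 1.113 g
n(Cd) = 1.113 / 112.41 = 0.009901 mol; n(e⁻) = 2 × 0.009901 = 0.01980 mol
Q = 0.01980 × 96485 = 1910 C
t = 1910 / 0.599 = 3189 s = 0.886 h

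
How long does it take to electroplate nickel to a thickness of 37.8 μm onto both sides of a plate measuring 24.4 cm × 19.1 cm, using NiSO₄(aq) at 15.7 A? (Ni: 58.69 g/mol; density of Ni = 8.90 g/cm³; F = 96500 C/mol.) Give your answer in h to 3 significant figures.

1.82 h

Plated area = 2 × 24.4 × 19.1 = 932.1 cm²
Volume = 932.1 × 37.8×10⁻⁴ cm = 3.523 cm³
m(Ni) = 3.523 × 8.90 = 31.35 g
n(Ni) = 31.35 / 58.69 = 0.5342 mol; n(e⁻) = 2 × 0.5342 = 1.068 mol
Q = 1.068 × 96500 = 1.031×10^5 C
t = 1.031×10^5 / 15.7 = 6567 s = 1.82 h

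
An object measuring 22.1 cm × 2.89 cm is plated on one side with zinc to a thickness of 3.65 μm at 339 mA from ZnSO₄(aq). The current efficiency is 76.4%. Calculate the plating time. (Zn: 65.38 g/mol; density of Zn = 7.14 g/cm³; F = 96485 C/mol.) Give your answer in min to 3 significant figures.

31.6 min

Plated area = 22.1 × 2.89 = 63.87 cm²
Volume = 63.87 × 3.65×10⁻⁴ cm = 0.02331 cm³
m(Zn) = 0.02331 × 7.14 = 0.1664 g
n(Zn) = 0.1664 / 65.38 = 0.002545 mol; n(e⁻) = 2 × 0.002545 = 0.005090 mol
Q = 0.005090 × 96485 / 0.764 = 642.8 C
t = 642.8 / 0.339 = 1896 s = 31.6 min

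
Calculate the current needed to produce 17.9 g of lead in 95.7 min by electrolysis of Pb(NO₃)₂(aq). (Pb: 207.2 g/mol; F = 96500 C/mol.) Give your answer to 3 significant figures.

n(Pb) = 17.9 / 207.2 = 0.08639 mol
Pb²⁺ + 2e⁻ → Pb, so n(e⁻) = 2 × 0.08639 = 0.1728 mol
Q = 0.1728 × 96500 = 16680 C
I = Q / t = 16680 / 5742 s = 2.90 A

2.90 A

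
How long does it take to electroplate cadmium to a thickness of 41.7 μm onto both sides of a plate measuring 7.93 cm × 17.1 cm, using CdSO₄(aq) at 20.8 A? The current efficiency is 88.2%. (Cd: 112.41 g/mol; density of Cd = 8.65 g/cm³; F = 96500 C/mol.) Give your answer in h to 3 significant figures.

0.254 h

Plated area = 2 × 7.93 × 17.1 = 271.2 cm²
Volume = 271.2 × 41.7×10⁻⁴ cm = 1.131 cm³
m(Cd) = 1.131 × 8.65 = 9.783 g
n(Cd) = 9.783 / 112.41 = 0.08703 mol; n(e⁻) = 2 × 0.08703 = 0.1741 mol
Q = 0.1741 × 96500 / 0.882 = 19050 C
t = 19050 / 20.8 = 915.9 s = 0.254 h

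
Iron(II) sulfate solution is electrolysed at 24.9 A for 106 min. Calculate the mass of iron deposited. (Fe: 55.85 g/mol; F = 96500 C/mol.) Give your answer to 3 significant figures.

45.8 g

Q = 24.9 A × 6360 s = 1.584×10^5 C
n(e⁻) = Q/F = 1.584×10^5/96500 = 1.641 mol
Fe²⁺ + 2e⁻ → Fe, so n(Fe) = 1.641 / 2 = 0.8205 mol
m = 0.8205 × 55.85 = 45.8 g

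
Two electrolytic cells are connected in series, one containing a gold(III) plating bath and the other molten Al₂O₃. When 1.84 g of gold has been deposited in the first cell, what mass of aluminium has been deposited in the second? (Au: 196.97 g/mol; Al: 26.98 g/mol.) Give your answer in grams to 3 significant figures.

n(Au) = 1.84 / 196.97 = 0.009342 mol
Au³⁺ + 3e⁻ → Au, so n(e⁻) = 3 × 0.009342 = 0.02803 mol
The cells are in series, so the same charge (and hence the same n(e⁻) = 0.02803 mol) passes through both.
Al³⁺ + 3e⁻ → Al, so n(Al) = 0.02803 / 3 = 0.009343 mol
m(Al) = 0.009343 × 26.98 = 0.252 g

0.252 g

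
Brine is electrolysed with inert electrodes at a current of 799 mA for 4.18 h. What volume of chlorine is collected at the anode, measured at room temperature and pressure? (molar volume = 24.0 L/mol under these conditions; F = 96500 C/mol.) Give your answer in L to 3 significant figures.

1.50 L

Q = It = 0.799 × 15048 = 12020 C
Moles of electrons = 12020 / 96500 = 0.1246 mol
2Cl⁻ → Cl₂ + 2e⁻, so n(Cl₂) = 0.1246 / 2 = 0.06230 mol
V = 0.06230 × 24.0 = 1.495 L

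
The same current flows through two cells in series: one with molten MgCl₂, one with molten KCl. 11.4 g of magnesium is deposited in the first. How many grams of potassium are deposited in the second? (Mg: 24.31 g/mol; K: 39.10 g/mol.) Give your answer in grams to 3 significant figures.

n(Mg) = 11.4 / 24.31 = 0.4689 mol
Mg²⁺ + 2e⁻ → Mg, so n(e⁻) = 2 × 0.4689 = 0.9378 mol
In series, the same 0.9378 mol of electrons flows through the second cell.
K⁺ + e⁻ → K, so n(K) = 0.9378 mol
m(K) = 0.9378 × 39.10 = 36.7 g

36.7 g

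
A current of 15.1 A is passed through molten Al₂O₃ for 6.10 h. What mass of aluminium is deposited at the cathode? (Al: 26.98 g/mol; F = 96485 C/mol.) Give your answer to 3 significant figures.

Charge passed = 15.1 × 21960 = 3.316×10^5 C
n(e⁻) = 3.316×10^5 / 96485 = 3.437 mol
Al³⁺ + 3e⁻ → Al, so n(Al) = 3.437 / 3 = 1.146 mol
m = 1.146 × 26.98 = 30.9 g

30.9 g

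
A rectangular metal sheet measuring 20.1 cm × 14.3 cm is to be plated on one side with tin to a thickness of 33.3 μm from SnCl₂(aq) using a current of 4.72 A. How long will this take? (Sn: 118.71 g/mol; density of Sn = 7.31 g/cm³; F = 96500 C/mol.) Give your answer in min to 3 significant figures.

Plated area = 20.1 × 14.3 = 287.4 cm²
Volume = 287.4 × 33.3×10⁻⁴ cm = 0.9570 cm³
m(Sn) = 0.9570 × 7.31 = 6.996 g
n(Sn) = 6.996 / 118.71 = 0.05893 mol; n(e⁻) = 2 × 0.05893 = 0.1179 mol
Q = 0.1179 × 96500 = 11380 C
t = 11380 / 4.72 = 2411 s = 40.2 min

40.2 min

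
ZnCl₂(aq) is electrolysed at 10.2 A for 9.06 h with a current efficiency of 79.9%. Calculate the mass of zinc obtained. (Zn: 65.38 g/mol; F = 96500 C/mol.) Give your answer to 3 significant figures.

90.0 g

Q = 10.2 × 32616 = 3.327×10^5 C
n(e⁻) = 3.327×10^5 / 96500 = 3.448 mol
Zn²⁺ + 2e⁻ → Zn, so theoretical m(Zn) = 1.724 × 65.38 = 112.7 g
Actual mass = 79.9% × 112.7 = 90.0 g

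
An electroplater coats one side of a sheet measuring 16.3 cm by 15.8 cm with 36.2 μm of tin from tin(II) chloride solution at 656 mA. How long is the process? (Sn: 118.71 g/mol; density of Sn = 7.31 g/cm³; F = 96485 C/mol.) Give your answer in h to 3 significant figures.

4.69 h

Plated area = 16.3 × 15.8 = 257.5 cm²
Volume = 257.5 × 36.2×10⁻⁴ cm = 0.9322 cm³
m(Sn) = 0.9322 × 7.31 = 6.814 g
n(Sn) = 6.814 / 118.71 = 0.05740 mol; n(e⁻) = 2 × 0.05740 = 0.1148 mol
Q = 0.1148 × 96485 = 11080 C
t = 11080 / 0.656 = 16890 s = 4.69 h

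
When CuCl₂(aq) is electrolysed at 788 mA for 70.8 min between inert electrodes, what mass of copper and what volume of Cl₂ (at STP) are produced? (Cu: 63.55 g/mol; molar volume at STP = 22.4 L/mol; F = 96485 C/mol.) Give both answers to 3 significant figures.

Q = 0.788 × 4248 = 3347 C; n(e⁻) = 3347 / 96485 = 0.03469 mol
Cathode: Cu²⁺ + 2e⁻ → Cu → n(Cu) = 0.03469/2 = 0.01735 mol → 1.10 g
Anode: 2Cl⁻ → Cl₂ + 2e⁻ → n(Cl₂) = 0.03469/2 = 0.01735 mol → 0.389 L

1.10 g Cu; 0.389 L Cl₂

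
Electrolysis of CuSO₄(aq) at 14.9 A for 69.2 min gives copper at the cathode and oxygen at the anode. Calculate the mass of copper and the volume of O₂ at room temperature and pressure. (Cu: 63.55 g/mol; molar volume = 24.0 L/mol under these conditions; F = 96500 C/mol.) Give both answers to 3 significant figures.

Q = 14.9 × 4152 = 61860 C; n(e⁻) = 61860 / 96500 = 0.6410 mol
Cathode: Cu²⁺ + 2e⁻ → Cu → n(Cu) = 0.6410/2 = 0.3205 mol → 20.4 g
Anode: 2H₂O → O₂ + 4H⁺ + 4e⁻ → n(O₂) = 0.6410/4 = 0.1603 mol → 3.85 L

20.4 g Cu; 3.85 L O₂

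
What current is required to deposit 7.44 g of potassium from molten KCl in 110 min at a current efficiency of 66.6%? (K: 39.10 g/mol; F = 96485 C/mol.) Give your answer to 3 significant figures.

n(K) = 7.44 / 39.10 = 0.1903 mol
K⁺ + e⁻ → K, so n(e⁻) = 0.1903 mol
Q = 0.1903 × 96485 / 0.666 = 27570 C
I = Q / t = 27570 / 6600 s = 4.18 A

4.18 A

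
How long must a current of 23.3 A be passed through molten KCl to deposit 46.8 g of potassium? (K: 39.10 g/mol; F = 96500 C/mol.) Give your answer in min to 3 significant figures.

82.6 min

n(K) = 46.8 / 39.10 = 1.197 mol
K⁺ + e⁻ → K, so n(e⁻) = 1.197 mol
Q = 1.197 × 96500 = 1.155×10^5 C
t = Q / I = 1.155×10^5 / 23.3 = 4957 s = 82.6 min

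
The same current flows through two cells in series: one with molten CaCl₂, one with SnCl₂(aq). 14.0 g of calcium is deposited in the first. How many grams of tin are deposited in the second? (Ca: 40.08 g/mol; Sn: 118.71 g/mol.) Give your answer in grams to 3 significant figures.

41.5 g

n(Ca) = 14.0 / 40.08 = 0.3493 mol
Ca²⁺ + 2e⁻ → Ca, so n(e⁻) = 2 × 0.3493 = 0.6986 mol
The cells are in series, so the same charge (and hence the same n(e⁻) = 0.6986 mol) passes through both.
Sn²⁺ + 2e⁻ → Sn, so n(Sn) = 0.6986 / 2 = 0.3493 mol
m(Sn) = 0.3493 × 118.71 = 41.5 g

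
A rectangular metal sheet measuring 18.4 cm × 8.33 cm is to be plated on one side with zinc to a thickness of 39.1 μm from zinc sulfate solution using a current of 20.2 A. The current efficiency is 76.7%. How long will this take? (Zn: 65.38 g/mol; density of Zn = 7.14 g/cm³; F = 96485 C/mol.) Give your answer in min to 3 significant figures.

Plated area = 18.4 × 8.33 = 153.3 cm²
Volume = 153.3 × 39.1×10⁻⁴ cm = 0.5994 cm³
m(Zn) = 0.5994 × 7.14 = 4.280 g
n(Zn) = 4.280 / 65.38 = 0.06546 mol; n(e⁻) = 2 × 0.06546 = 0.1309 mol
Q = 0.1309 × 96485 / 0.767 = 16470 C
t = 16470 / 20.2 = 815.3 s = 13.6 min

13.6 min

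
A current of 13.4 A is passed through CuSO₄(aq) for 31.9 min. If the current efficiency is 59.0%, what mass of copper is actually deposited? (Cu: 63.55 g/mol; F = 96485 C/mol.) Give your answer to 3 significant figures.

4.98 g

Q = 13.4 × 1914 = 25650 C
n(e⁻) = 25650 / 96485 = 0.2658 mol
Cu²⁺ + 2e⁻ → Cu, so theoretical m(Cu) = 0.1329 × 63.55 = 8.446 g
Actual mass = 59.0% × 8.446 = 4.98 g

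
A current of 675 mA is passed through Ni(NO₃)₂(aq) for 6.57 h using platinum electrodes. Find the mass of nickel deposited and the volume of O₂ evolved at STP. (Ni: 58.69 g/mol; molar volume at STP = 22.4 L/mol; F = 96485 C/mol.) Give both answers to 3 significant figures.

Q = 0.675 × 23652 = 15970 C; n(e⁻) = 15970 / 96485 = 0.1655 mol
Cathode: Ni²⁺ + 2e⁻ → Ni → n(Ni) = 0.1655/2 = 0.08275 mol → 4.86 g
Anode: 2H₂O → O₂ + 4H⁺ + 4e⁻ → n(O₂) = 0.1655/4 = 0.04138 mol → 0.927 L

4.86 g Ni; 0.927 L O₂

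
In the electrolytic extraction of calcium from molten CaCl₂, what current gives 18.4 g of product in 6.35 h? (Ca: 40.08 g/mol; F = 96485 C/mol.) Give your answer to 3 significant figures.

3.88 A

n(Ca) = 18.4 / 40.08 = 0.4591 mol
Ca²⁺ + 2e⁻ → Ca, so n(e⁻) = 2 × 0.4591 = 0.9182 mol
Q = 0.9182 × 96485 = 88590 C
I = Q / t = 88590 / 22860 s = 3.88 A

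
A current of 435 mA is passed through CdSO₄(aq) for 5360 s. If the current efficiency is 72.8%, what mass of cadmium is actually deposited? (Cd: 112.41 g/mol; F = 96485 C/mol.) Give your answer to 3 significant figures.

Q = 0.435 × 5360 = 2332 C
n(e⁻) = 2332 / 96485 = 0.02417 mol
Cd²⁺ + 2e⁻ → Cd, so theoretical m(Cd) = 0.01209 × 112.41 = 1.359 g
Actual mass = 72.8% × 1.359 = 0.989 g

0.989 g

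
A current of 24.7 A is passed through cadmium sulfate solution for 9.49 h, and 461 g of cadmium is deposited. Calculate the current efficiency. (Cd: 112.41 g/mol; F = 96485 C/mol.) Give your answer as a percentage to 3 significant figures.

93.8%

Q = 24.7 × 34164 = 8.439×10^5 C
n(e⁻) = 8.439×10^5 / 96485 = 8.746 mol
Cd²⁺ + 2e⁻ → Cd, so theoretical n(Cd) = 4.373 mol → 491.6 g
Efficiency = 461 / 491.6 = 0.9378 = 93.8%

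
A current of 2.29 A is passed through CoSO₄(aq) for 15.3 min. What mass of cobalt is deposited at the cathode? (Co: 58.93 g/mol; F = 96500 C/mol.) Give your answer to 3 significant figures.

0.642 g

Charge passed = 2.29 × 918 = 2102 C
Moles of electrons = 2102 / 96500 = 0.02178 mol
Co²⁺ + 2e⁻ → Co, so n(Co) = 0.02178 / 2 = 0.01089 mol
m = 0.01089 × 58.93 = 0.642 g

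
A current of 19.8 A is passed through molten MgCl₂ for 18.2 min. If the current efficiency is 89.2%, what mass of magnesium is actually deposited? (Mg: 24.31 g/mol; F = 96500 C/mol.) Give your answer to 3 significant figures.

2.43 g

Q = 19.8 × 1092 = 21620 C
n(e⁻) = 21620 / 96500 = 0.2240 mol
Mg²⁺ + 2e⁻ → Mg, so theoretical m(Mg) = 0.1120 × 24.31 = 2.723 g
Actual mass = 89.2% × 2.723 = 2.43 g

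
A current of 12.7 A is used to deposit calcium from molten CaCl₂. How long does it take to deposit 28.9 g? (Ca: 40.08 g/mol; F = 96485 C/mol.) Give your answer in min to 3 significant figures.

n(Ca) = 28.9 / 40.08 = 0.7211 mol
Ca²⁺ + 2e⁻ → Ca, so n(e⁻) = 2 × 0.7211 = 1.442 mol
Q = 1.442 × 96485 = 1.391×10^5 C
t = Q / I = 1.391×10^5 / 12.7 = 10950 s = 183 min

183 min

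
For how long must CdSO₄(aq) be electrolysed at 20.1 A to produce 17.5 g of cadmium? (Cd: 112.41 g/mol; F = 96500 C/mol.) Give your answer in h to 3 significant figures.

n(Cd) = 17.5 / 112.41 = 0.1557 mol
Cd²⁺ + 2e⁻ → Cd, so n(e⁻) = 2 × 0.1557 = 0.3114 mol
Q = 0.3114 × 96500 = 30050 C
t = Q / I = 30050 / 20.1 = 1495 s = 0.415 h

0.415 h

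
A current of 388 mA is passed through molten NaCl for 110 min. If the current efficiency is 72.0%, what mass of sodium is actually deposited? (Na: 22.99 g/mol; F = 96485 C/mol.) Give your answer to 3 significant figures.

Q = 0.388 × 6600 = 2561 C
n(e⁻) = 2561 / 96485 = 0.02654 mol
Na⁺ + e⁻ → Na, so theoretical m(Na) = 0.02654 × 22.99 = 0.6102 g
Actual mass = 72.0% × 0.6102 = 0.439 g

0.439 g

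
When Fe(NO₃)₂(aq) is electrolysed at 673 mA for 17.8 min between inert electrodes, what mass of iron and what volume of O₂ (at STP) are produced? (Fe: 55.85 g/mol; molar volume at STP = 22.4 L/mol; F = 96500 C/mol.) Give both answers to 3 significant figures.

0.208 g Fe; 0.0417 L O₂

Q = 0.673 × 1068 = 718.8 C; n(e⁻) = 718.8 / 96500 = 0.007449 mol
Cathode: Fe²⁺ + 2e⁻ → Fe → n(Fe) = 0.007449/2 = 0.003725 mol → 0.208 g
Anode: 2H₂O → O₂ + 4H⁺ + 4e⁻ → n(O₂) = 0.007449/4 = 0.001862 mol → 0.0417 L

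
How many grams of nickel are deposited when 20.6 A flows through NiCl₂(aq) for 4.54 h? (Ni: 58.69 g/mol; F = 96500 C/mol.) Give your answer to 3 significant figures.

Charge passed = 20.6 × 16344 = 3.367×10^5 C
n(e⁻) = 3.367×10^5 / 96500 = 3.489 mol
Ni²⁺ + 2e⁻ → Ni, so n(Ni) = 3.489 / 2 = 1.745 mol
m = 1.745 × 58.69 = 102 g

102 g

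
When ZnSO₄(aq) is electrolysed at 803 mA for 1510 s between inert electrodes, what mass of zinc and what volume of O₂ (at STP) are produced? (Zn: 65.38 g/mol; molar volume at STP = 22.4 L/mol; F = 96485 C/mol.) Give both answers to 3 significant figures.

Q = 0.803 × 1510 = 1213 C; n(e⁻) = 1213 / 96485 = 0.01257 mol
Cathode: Zn²⁺ + 2e⁻ → Zn → n(Zn) = 0.01257/2 = 0.006285 mol → 0.411 g
Anode: 2H₂O → O₂ + 4H⁺ + 4e⁻ → n(O₂) = 0.01257/4 = 0.003143 mol → 0.0704 L

0.411 g Zn; 0.0704 L O₂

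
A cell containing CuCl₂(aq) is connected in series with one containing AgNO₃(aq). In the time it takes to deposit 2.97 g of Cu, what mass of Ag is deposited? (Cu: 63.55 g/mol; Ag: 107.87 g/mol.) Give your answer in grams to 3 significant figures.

10.1 g

n(Cu) = 2.97 / 63.55 = 0.04673 mol
Cu²⁺ + 2e⁻ → Cu, so n(e⁻) = 2 × 0.04673 = 0.09346 mol
Same current for the same time ⇒ same n(e⁻) = 0.09346 mol in both cells.
Ag⁺ + e⁻ → Ag, so n(Ag) = 0.09346 mol
m(Ag) = 0.09346 × 107.87 = 10.1 g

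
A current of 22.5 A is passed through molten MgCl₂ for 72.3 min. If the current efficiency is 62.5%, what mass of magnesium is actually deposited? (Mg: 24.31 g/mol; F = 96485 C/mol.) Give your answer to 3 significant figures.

7.69 g

Q = 22.5 × 4338 = 97610 C
n(e⁻) = 97610 / 96485 = 1.012 mol
Mg²⁺ + 2e⁻ → Mg, so theoretical m(Mg) = 0.5060 × 24.31 = 12.30 g
Actual mass = 62.5% × 12.30 = 7.69 g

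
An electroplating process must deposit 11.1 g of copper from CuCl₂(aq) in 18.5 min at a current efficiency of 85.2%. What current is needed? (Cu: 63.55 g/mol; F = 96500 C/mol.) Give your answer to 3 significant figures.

n(Cu) = 11.1 / 63.55 = 0.1747 mol
Cu²⁺ + 2e⁻ → Cu, so n(e⁻) = 2 × 0.1747 = 0.3494 mol
Q = 0.3494 × 96500 / 0.852 = 39570 C
I = Q / t = 39570 / 1110 s = 35.6 A

35.6 A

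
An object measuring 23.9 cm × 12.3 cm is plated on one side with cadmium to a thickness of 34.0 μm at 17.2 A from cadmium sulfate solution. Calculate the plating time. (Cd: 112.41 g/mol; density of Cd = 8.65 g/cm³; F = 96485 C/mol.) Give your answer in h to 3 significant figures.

0.240 h

Plated area = 23.9 × 12.3 = 294.0 cm²
Volume = 294.0 × 34.0×10⁻⁴ cm = 0.9996 cm³
m(Cd) = 0.9996 × 8.65 = 8.647 g
n(Cd) = 8.647 / 112.41 = 0.07692 mol; n(e⁻) = 2 × 0.07692 = 0.1538 mol
Q = 0.1538 × 96485 = 14840 C
t = 14840 / 17.2 = 862.8 s = 0.240 h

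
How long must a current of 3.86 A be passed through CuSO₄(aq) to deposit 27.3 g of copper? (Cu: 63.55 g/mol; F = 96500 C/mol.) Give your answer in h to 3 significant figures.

n(Cu) = 27.3 / 63.55 = 0.4296 mol
Cu²⁺ + 2e⁻ → Cu, so n(e⁻) = 2 × 0.4296 = 0.8592 mol
Q = 0.8592 × 96500 = 82910 C
t = Q / I = 82910 / 3.86 = 21480 s = 5.97 h

5.97 h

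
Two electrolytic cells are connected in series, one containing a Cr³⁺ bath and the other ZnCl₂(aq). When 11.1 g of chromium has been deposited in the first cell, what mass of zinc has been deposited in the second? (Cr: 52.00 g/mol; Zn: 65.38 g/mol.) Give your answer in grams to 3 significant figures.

20.9 g

n(Cr) = 11.1 / 52.00 = 0.2135 mol
Cr³⁺ + 3e⁻ → Cr, so n(e⁻) = 3 × 0.2135 = 0.6405 mol
The cells are in series, so the same charge (and hence the same n(e⁻) = 0.6405 mol) passes through both.
Zn²⁺ + 2e⁻ → Zn, so n(Zn) = 0.6405 / 2 = 0.3203 mol
m(Zn) = 0.3203 × 65.38 = 20.9 g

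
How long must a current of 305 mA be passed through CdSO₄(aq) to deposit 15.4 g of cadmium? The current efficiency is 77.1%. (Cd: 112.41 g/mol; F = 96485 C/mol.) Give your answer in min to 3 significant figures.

1870 min

n(Cd) = 15.4 / 112.41 = 0.1370 mol
Cd²⁺ + 2e⁻ → Cd, so n(e⁻) = 2 × 0.1370 = 0.2740 mol
Q = 0.2740 × 96485 / 0.771 = 34290 C
t = Q / I = 34290 / 0.305 = 1.124×10^5 s = 1870 min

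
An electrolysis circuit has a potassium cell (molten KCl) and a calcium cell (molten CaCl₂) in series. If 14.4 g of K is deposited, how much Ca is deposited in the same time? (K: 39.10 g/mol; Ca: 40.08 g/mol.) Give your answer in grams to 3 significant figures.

n(K) = 14.4 / 39.10 = 0.3683 mol
K⁺ + e⁻ → K, so n(e⁻) = 0.3683 mol
Since the cells are in series, n(e⁻) in the Ca cell is also 0.3683 mol.
Ca²⁺ + 2e⁻ → Ca, so n(Ca) = 0.3683 / 2 = 0.1842 mol
m(Ca) = 0.1842 × 40.08 = 7.38 g

7.38 g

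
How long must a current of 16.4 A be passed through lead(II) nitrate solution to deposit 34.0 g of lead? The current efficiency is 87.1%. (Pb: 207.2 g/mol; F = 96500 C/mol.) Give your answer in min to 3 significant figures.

37.0 min

n(Pb) = 34.0 / 207.2 = 0.1641 mol
Pb²⁺ + 2e⁻ → Pb, so n(e⁻) = 2 × 0.1641 = 0.3282 mol
Q = 0.3282 × 96500 / 0.871 = 36360 C
t = Q / I = 36360 / 16.4 = 2217 s = 37.0 min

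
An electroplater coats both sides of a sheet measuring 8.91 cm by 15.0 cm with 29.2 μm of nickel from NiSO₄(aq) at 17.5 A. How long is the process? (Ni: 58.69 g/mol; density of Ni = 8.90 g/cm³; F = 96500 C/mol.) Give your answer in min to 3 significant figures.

21.8 min

Plated area = 2 × 8.91 × 15.0 = 267.3 cm²
Volume = 267.3 × 29.2×10⁻⁴ cm = 0.7805 cm³
m(Ni) = 0.7805 × 8.90 = 6.946 g
n(Ni) = 6.946 / 58.69 = 0.1184 mol; n(e⁻) = 2 × 0.1184 = 0.2368 mol
Q = 0.2368 × 96500 = 22850 C
t = 22850 / 17.5 = 1306 s = 21.8 min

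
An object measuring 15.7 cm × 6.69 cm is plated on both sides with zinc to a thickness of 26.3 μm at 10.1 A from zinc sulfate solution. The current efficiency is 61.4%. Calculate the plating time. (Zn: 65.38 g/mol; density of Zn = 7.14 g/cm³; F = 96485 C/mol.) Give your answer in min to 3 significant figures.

31.3 min

Plated area = 2 × 15.7 × 6.69 = 210.1 cm²
Volume = 210.1 × 26.3×10⁻⁴ cm = 0.5526 cm³
m(Zn) = 0.5526 × 7.14 = 3.946 g
n(Zn) = 3.946 / 65.38 = 0.06035 mol; n(e⁻) = 2 × 0.06035 = 0.1207 mol
Q = 0.1207 × 96485 / 0.614 = 18970 C
t = 18970 / 10.1 = 1878 s = 31.3 min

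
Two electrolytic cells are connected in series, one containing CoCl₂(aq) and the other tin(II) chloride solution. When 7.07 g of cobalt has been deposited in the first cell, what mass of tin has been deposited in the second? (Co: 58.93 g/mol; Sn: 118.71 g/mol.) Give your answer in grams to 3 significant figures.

14.2 g

n(Co) = 7.07 / 58.93 = 0.1200 mol
Co²⁺ + 2e⁻ → Co, so n(e⁻) = 2 × 0.1200 = 0.2400 mol
Since the cells are in series, n(e⁻) in the Sn cell is also 0.2400 mol.
Sn²⁺ + 2e⁻ → Sn, so n(Sn) = 0.2400 / 2 = 0.1200 mol
m(Sn) = 0.1200 × 118.71 = 14.2 g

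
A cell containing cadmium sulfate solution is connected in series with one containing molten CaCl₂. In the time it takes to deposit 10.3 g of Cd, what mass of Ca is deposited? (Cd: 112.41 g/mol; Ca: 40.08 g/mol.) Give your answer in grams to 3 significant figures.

3.67 g

n(Cd) = 10.3 / 112.41 = 0.09163 mol
Cd²⁺ + 2e⁻ → Cd, so n(e⁻) = 2 × 0.09163 = 0.1833 mol
Since the cells are in series, n(e⁻) in the Ca cell is also 0.1833 mol.
Ca²⁺ + 2e⁻ → Ca, so n(Ca) = 0.1833 / 2 = 0.09165 mol
m(Ca) = 0.09165 × 40.08 = 3.67 g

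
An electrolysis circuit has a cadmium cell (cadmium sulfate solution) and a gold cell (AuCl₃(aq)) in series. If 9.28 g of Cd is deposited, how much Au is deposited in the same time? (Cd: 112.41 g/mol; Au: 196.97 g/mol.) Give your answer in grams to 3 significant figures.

n(Cd) = 9.28 / 112.41 = 0.08255 mol
Cd²⁺ + 2e⁻ → Cd, so n(e⁻) = 2 × 0.08255 = 0.1651 mol
In series, the same 0.1651 mol of electrons flows through the second cell.
Au³⁺ + 3e⁻ → Au, so n(Au) = 0.1651 / 3 = 0.05503 mol
m(Au) = 0.05503 × 196.97 = 10.8 g

10.8 g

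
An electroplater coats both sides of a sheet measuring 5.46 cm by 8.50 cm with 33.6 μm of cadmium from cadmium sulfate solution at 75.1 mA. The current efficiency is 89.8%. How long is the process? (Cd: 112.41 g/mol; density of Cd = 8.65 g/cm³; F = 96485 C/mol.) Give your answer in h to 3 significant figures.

Plated area = 2 × 5.46 × 8.50 = 92.82 cm²
Volume = 92.82 × 33.6×10⁻⁴ cm = 0.3119 cm³
m(Cd) = 0.3119 × 8.65 = 2.698 g
n(Cd) = 2.698 / 112.41 = 0.02400 mol; n(e⁻) = 2 × 0.02400 = 0.04800 mol
Q = 0.04800 × 96485 / 0.898 = 5157 C
t = 5157 / 0.0751 = 68670 s = 19.1 h

19.1 h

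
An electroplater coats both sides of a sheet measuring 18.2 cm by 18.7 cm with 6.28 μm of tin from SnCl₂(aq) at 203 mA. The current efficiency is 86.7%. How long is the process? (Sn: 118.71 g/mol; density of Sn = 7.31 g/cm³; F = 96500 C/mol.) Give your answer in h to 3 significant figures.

8.02 h

Plated area = 2 × 18.2 × 18.7 = 680.7 cm²
Volume = 680.7 × 6.28×10⁻⁴ cm = 0.4275 cm³
m(Sn) = 0.4275 × 7.31 = 3.125 g
n(Sn) = 3.125 / 118.71 = 0.02632 mol; n(e⁻) = 2 × 0.02632 = 0.05264 mol
Q = 0.05264 × 96500 / 0.867 = 5859 C
t = 5859 / 0.203 = 28860 s = 8.02 h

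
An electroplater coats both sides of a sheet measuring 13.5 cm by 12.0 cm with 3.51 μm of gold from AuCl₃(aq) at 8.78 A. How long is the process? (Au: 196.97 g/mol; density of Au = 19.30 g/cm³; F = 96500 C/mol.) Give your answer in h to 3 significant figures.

Plated area = 2 × 13.5 × 12.0 = 324.0 cm²
Volume = 324.0 × 3.51×10⁻⁴ cm = 0.1137 cm³
m(Au) = 0.1137 × 19.30 = 2.194 g
n(Au) = 2.194 / 196.97 = 0.01114 mol; n(e⁻) = 3 × 0.01114 = 0.03342 mol
Q = 0.03342 × 96500 = 3225 C
t = 3225 / 8.78 = 367.3 s = 0.102 h

0.102 h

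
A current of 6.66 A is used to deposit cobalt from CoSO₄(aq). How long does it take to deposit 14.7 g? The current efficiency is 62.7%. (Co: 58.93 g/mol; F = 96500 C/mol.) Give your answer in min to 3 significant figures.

n(Co) = 14.7 / 58.93 = 0.2494 mol
Co²⁺ + 2e⁻ → Co, so n(e⁻) = 2 × 0.2494 = 0.4988 mol
Q = 0.4988 × 96500 / 0.627 = 76770 C
t = Q / I = 76770 / 6.66 = 11530 s = 192 min

192 min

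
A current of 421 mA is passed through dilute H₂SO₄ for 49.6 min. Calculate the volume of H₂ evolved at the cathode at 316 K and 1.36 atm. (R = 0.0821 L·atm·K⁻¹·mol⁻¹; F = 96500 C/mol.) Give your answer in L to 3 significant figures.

0.124 L

Q = It = 0.421 × 2976 = 1253 C
n(e⁻) = 1253 / 96500 = 0.01298 mol
2H⁺ + 2e⁻ → H₂, so n(H₂) = 0.01298 / 2 = 0.006490 mol
V = nRT/P = 0.006490 × 0.0821 × 316 / 1.36 = 0.1238 L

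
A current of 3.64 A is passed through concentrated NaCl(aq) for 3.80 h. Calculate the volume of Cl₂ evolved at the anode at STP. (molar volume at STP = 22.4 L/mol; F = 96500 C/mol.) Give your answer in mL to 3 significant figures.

5780 mL

Q = It = 3.64 × 13680 = 49800 C
n(e⁻) = Q/F = 49800/96500 = 0.5161 mol
2Cl⁻ → Cl₂ + 2e⁻, so n(Cl₂) = 0.5161 / 2 = 0.2581 mol
V = 0.2581 × 22.4 = 5.781 L
= 5780 mL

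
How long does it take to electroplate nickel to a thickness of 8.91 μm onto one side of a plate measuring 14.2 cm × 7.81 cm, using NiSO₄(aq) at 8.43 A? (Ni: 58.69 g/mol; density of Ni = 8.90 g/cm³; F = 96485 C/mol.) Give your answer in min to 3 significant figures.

Plated area = 14.2 × 7.81 = 110.9 cm²
Volume = 110.9 × 8.91×10⁻⁴ cm = 0.09881 cm³
m(Ni) = 0.09881 × 8.90 = 0.8794 g
n(Ni) = 0.8794 / 58.69 = 0.01498 mol; n(e⁻) = 2 × 0.01498 = 0.02996 mol
Q = 0.02996 × 96485 = 2891 C
t = 2891 / 8.43 = 342.9 s = 5.72 min

5.72 min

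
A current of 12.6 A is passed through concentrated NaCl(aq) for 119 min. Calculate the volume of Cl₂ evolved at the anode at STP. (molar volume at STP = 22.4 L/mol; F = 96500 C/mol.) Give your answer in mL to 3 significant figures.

Q = 12.6 A × 7140 s = 89960 C
n(e⁻) = Q/F = 89960/96500 = 0.9322 mol
2Cl⁻ → Cl₂ + 2e⁻, so n(Cl₂) = 0.9322 / 2 = 0.4661 mol
V = 0.4661 × 22.4 = 10.44 L
= 10400 mL

10400 mL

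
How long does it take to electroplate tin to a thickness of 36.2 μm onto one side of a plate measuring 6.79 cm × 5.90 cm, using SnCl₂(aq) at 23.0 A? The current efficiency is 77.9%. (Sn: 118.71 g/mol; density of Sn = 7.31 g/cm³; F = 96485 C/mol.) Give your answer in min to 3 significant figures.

Plated area = 6.79 × 5.90 = 40.06 cm²
Volume = 40.06 × 36.2×10⁻⁴ cm = 0.1450 cm³
m(Sn) = 0.1450 × 7.31 = 1.060 g
n(Sn) = 1.060 / 118.71 = 0.008929 mol; n(e⁻) = 2 × 0.008929 = 0.01786 mol
Q = 0.01786 × 96485 / 0.779 = 2212 C
t = 2212 / 23.0 = 96.17 s = 1.60 min

1.60 min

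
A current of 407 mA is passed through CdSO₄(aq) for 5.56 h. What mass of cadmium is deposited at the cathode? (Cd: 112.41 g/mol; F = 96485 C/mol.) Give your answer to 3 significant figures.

4.75 g

Q = It = 0.407 × 20016 = 8147 C
n(e⁻) = Q/F = 8147/96485 = 0.08444 mol
Cd²⁺ + 2e⁻ → Cd, so n(Cd) = 0.08444 / 2 = 0.04222 mol
m = 0.04222 × 112.41 = 4.75 g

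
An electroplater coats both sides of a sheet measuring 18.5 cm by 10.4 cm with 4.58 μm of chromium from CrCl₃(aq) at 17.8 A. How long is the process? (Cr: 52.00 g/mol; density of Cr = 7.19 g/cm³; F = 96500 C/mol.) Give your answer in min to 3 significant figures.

6.61 min

Plated area = 2 × 18.5 × 10.4 = 384.8 cm²
Volume = 384.8 × 4.58×10⁻⁴ cm = 0.1762 cm³
m(Cr) = 0.1762 × 7.19 = 1.267 g
n(Cr) = 1.267 / 52.00 = 0.02437 mol; n(e⁻) = 3 × 0.02437 = 0.07311 mol
Q = 0.07311 × 96500 = 7055 C
t = 7055 / 17.8 = 396.3 s = 6.61 min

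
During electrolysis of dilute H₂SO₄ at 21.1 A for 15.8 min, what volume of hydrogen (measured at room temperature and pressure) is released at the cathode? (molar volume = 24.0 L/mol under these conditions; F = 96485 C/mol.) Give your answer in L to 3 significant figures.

Charge passed = 21.1 × 948 = 20000 C
Moles of electrons = 20000 / 96485 = 0.2073 mol
2H⁺ + 2e⁻ → H₂, so n(H₂) = 0.2073 / 2 = 0.1037 mol
V = 0.1037 × 24.0 = 2.489 L

2.49 L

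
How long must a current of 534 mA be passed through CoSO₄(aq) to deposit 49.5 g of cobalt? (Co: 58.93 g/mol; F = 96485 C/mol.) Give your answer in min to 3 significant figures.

5060 min

n(Co) = 49.5 / 58.93 = 0.8400 mol
Co²⁺ + 2e⁻ → Co, so n(e⁻) = 2 × 0.8400 = 1.680 mol
Q = 1.680 × 96485 = 1.621×10^5 C
t = Q / I = 1.621×10^5 / 0.534 = 3.036×10^5 s = 5060 min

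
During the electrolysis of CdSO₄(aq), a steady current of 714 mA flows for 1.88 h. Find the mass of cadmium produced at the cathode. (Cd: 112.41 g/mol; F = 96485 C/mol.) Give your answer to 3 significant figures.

Q = 0.714 A × 6768 s = 4832 C
n(e⁻) = 4832 / 96485 = 0.05008 mol
Cd²⁺ + 2e⁻ → Cd, so n(Cd) = 0.05008 / 2 = 0.02504 mol
m = 0.02504 × 112.41 = 2.81 g

2.81 g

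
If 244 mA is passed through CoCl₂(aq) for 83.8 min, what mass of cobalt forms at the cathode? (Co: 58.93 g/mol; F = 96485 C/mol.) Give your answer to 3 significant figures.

Q = 0.244 A × 5028 s = 1227 C
n(e⁻) = 1227 / 96485 = 0.01272 mol
Co²⁺ + 2e⁻ → Co, so n(Co) = 0.01272 / 2 = 0.006360 mol
m = 0.006360 × 58.93 = 0.375 g

0.375 g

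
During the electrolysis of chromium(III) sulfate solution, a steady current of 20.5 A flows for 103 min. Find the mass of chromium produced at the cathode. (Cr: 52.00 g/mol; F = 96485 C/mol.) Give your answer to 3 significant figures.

22.8 g

Charge passed = 20.5 × 6180 = 1.267×10^5 C
n(e⁻) = 1.267×10^5 / 96485 = 1.313 mol
Cr³⁺ + 3e⁻ → Cr, so n(Cr) = 1.313 / 3 = 0.4377 mol
m = 0.4377 × 52.00 = 22.8 g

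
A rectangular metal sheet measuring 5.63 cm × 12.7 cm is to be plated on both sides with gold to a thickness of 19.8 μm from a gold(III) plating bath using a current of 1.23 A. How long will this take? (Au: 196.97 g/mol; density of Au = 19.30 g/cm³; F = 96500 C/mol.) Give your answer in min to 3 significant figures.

Plated area = 2 × 5.63 × 12.7 = 143.0 cm²
Volume = 143.0 × 19.8×10⁻⁴ cm = 0.2831 cm³
m(Au) = 0.2831 × 19.30 = 5.464 g
n(Au) = 5.464 / 196.97 = 0.02774 mol; n(e⁻) = 3 × 0.02774 = 0.08322 mol
Q = 0.08322 × 96500 = 8031 C
t = 8031 / 1.23 = 6529 s = 109 min

109 min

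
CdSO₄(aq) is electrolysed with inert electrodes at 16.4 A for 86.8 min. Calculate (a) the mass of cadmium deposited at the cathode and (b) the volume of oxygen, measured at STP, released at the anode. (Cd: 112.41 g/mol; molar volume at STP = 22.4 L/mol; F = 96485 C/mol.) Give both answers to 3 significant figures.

Q = 16.4 × 5208 = 85410 C; n(e⁻) = 85410 / 96485 = 0.8852 mol
Cathode: Cd²⁺ + 2e⁻ → Cd → n(Cd) = 0.8852/2 = 0.4426 mol → 49.8 g
Anode: 2H₂O → O₂ + 4H⁺ + 4e⁻ → n(O₂) = 0.8852/4 = 0.2213 mol → 4.96 L

49.8 g Cd; 4.96 L O₂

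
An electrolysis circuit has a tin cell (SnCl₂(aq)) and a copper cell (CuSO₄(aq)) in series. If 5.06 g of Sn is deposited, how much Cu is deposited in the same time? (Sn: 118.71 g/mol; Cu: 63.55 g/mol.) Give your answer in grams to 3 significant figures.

n(Sn) = 5.06 / 118.71 = 0.04262 mol
Sn²⁺ + 2e⁻ → Sn, so n(e⁻) = 2 × 0.04262 = 0.08524 mol
In series, the same 0.08524 mol of electrons flows through the second cell.
Cu²⁺ + 2e⁻ → Cu, so n(Cu) = 0.08524 / 2 = 0.04262 mol
m(Cu) = 0.04262 × 63.55 = 2.71 g

2.71 g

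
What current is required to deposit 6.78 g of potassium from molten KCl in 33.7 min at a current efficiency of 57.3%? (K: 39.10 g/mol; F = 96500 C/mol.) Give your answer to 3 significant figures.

n(K) = 6.78 / 39.10 = 0.1734 mol
K⁺ + e⁻ → K, so n(e⁻) = 0.1734 mol
Q = 0.1734 × 96500 / 0.573 = 29200 C
I = Q / t = 29200 / 2022 s = 14.4 A

14.4 A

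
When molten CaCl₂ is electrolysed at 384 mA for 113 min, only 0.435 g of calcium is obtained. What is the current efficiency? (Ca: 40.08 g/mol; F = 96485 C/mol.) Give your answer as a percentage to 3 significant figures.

80.4%

Q = 0.384 × 6780 = 2604 C
n(e⁻) = 2604 / 96485 = 0.02699 mol
Ca²⁺ + 2e⁻ → Ca, so theoretical n(Ca) = 0.01350 mol → 0.5411 g
Efficiency = 0.435 / 0.5411 = 0.8039 = 80.4%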